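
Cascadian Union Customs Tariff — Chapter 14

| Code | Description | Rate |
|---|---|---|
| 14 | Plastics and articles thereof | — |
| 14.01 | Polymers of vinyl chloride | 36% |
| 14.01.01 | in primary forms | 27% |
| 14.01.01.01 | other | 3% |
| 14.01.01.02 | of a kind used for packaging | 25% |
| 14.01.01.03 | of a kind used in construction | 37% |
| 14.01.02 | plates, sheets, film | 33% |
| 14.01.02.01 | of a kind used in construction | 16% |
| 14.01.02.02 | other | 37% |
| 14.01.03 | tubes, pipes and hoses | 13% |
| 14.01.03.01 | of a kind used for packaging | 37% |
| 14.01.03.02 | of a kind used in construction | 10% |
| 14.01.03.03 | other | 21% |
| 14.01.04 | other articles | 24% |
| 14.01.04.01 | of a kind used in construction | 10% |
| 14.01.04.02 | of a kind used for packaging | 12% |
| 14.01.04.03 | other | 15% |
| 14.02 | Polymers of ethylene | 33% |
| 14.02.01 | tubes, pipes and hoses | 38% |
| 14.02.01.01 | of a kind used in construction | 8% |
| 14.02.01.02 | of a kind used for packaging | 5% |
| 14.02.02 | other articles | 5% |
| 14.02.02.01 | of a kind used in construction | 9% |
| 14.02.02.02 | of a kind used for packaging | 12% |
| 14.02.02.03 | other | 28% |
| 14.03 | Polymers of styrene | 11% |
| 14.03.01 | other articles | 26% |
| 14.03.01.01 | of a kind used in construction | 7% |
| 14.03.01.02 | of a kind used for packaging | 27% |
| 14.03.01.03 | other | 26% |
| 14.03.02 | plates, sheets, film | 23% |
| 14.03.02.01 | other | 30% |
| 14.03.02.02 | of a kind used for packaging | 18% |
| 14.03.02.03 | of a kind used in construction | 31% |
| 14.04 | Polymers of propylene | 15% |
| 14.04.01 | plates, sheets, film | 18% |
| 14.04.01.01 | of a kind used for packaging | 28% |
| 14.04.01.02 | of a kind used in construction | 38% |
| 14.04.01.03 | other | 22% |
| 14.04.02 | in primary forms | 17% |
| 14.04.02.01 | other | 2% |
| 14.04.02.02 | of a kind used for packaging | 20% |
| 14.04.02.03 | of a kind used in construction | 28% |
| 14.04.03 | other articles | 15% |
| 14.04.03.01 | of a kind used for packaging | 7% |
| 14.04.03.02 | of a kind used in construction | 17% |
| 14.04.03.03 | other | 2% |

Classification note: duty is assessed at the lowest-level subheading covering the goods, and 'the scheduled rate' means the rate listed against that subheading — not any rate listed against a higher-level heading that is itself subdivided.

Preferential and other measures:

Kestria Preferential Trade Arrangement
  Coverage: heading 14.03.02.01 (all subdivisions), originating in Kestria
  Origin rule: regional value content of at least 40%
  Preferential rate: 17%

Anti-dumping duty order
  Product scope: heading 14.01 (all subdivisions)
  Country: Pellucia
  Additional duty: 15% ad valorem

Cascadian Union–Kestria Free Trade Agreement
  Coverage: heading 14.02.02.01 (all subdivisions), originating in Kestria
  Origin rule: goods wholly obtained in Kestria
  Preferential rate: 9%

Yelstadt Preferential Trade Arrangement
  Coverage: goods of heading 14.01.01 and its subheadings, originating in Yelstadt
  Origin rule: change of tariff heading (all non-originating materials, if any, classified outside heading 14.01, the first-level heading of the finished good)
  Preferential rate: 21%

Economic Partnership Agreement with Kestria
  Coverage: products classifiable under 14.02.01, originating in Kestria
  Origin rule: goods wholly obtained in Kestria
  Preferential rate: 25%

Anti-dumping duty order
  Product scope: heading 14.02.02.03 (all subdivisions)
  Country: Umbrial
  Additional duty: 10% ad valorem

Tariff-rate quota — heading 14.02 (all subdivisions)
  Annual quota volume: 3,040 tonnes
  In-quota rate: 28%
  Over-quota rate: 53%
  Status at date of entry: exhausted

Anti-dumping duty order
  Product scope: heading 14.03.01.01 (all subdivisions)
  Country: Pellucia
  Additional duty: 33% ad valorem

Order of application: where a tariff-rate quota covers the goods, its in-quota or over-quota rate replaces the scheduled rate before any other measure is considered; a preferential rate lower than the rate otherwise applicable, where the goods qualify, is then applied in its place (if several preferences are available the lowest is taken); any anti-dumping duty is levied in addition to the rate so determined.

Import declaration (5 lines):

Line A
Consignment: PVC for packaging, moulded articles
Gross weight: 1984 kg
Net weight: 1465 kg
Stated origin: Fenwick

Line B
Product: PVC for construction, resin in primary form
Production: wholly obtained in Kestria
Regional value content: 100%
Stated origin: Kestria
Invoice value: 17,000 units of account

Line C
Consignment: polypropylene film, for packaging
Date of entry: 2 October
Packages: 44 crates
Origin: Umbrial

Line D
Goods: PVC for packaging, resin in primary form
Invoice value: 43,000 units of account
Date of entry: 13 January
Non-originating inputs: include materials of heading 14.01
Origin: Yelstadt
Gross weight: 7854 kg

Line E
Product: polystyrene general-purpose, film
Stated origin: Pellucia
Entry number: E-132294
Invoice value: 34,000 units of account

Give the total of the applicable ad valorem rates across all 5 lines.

132%

Line A: PVC → 14.01; moulded articles → 14.01.04; for packaging → 14.01.04.02. Scheduled 12%. No special measure applies. → 12%.
Line B: PVC → 14.01; resin in primary form → 14.01.01; for construction → 14.01.01.03. Scheduled 37%. Kestria agreement on 14.03.02.01: 14.01.01.03 not covered; Kestria agreement on 14.02.02.01: 14.01.01.03 not covered; Kestria agreement on 14.02.01: 14.01.01.03 not covered. → 37%.
Line C: polypropylene → 14.04; film → 14.04.01; for packaging → 14.04.01.01. Scheduled 28%. No special measure applies. → 28%.
Line D: PVC → 14.01; resin in primary form → 14.01.01; for packaging → 14.01.01.02. Scheduled 25%. Yelstadt agreement on 14.01.01: CTH not met. → 25%.
Line E: polystyrene → 14.03; film → 14.03.02; general-purpose → 14.03.02.01. Scheduled 30%. No special measure applies. → 30%.
Sum: 12% + 37% + 28% + 25% + 30% = 132%.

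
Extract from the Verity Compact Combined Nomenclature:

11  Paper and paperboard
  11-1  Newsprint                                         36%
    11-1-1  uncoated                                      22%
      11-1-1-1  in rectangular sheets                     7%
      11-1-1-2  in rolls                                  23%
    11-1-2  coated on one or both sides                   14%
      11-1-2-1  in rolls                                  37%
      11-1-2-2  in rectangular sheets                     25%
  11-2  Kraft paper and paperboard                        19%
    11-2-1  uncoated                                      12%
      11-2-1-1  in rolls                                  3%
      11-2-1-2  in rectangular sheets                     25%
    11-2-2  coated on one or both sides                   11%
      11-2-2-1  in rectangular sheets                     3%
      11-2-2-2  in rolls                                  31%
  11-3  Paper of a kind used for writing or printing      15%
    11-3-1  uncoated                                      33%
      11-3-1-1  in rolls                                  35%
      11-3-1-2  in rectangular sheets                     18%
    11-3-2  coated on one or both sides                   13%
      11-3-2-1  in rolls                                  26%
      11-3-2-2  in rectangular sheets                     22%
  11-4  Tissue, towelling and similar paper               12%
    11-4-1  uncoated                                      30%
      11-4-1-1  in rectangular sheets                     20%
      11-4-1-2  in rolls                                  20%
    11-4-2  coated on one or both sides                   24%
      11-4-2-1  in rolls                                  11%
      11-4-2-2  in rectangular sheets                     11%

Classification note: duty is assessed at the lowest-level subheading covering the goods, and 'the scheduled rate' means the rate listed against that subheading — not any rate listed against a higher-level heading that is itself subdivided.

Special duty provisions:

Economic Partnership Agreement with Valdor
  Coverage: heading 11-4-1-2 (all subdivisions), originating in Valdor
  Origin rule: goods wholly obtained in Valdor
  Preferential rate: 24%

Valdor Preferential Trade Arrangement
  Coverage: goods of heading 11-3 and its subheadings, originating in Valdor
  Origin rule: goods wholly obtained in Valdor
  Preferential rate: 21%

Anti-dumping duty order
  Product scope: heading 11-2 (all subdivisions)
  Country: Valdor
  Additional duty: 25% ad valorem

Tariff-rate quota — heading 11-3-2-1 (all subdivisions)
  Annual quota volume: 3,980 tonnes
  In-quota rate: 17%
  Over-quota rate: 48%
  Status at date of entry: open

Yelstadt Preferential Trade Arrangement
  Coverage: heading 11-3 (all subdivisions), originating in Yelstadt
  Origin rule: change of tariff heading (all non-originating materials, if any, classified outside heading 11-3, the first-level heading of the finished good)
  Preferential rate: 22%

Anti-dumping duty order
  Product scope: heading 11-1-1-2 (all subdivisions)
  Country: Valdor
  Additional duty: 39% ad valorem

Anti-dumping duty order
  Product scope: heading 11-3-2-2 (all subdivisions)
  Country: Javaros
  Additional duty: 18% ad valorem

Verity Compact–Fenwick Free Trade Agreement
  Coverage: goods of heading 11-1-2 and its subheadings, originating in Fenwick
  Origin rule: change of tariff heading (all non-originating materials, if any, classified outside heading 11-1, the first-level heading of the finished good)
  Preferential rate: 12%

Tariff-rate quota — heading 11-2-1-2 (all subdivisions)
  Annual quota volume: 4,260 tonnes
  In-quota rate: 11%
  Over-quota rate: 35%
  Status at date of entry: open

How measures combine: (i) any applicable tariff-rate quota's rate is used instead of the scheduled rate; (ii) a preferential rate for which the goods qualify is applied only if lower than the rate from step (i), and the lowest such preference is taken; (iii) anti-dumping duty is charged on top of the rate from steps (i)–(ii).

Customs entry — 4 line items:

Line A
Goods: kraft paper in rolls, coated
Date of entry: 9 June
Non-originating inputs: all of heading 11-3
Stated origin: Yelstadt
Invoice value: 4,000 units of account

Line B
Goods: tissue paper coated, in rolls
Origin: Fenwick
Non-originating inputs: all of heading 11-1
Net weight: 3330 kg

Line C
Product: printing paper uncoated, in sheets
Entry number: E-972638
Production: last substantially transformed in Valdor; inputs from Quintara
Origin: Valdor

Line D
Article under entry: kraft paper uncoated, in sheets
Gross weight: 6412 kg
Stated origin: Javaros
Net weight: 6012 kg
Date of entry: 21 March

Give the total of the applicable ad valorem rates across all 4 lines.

Line A: kraft paper → 11-2; coated → 11-2-2; in rolls → 11-2-2-2. Scheduled 31%. Yelstadt agreement on 11-3: 11-2-2-2 not covered. → 31%.
Line B: tissue paper → 11-4; coated → 11-4-2; in rolls → 11-4-2-1. Scheduled 11%. Fenwick agreement on 11-1-2: 11-4-2-1 not covered. → 11%.
Line C: printing paper → 11-3; uncoated → 11-3-1; in sheets → 11-3-1-2. Scheduled 18%. Valdor agreement on 11-4-1-2: 11-3-1-2 not covered; Valdor agreement on 11-3: not wholly obtained. → 18%.
Line D: kraft paper → 11-2; uncoated → 11-2-1; in sheets → 11-2-1-2. Scheduled 25%. quota on 11-2-1-2 open → in-quota 11%. → 11%.
Sum: 31% + 11% + 18% + 11% = 71%.

71%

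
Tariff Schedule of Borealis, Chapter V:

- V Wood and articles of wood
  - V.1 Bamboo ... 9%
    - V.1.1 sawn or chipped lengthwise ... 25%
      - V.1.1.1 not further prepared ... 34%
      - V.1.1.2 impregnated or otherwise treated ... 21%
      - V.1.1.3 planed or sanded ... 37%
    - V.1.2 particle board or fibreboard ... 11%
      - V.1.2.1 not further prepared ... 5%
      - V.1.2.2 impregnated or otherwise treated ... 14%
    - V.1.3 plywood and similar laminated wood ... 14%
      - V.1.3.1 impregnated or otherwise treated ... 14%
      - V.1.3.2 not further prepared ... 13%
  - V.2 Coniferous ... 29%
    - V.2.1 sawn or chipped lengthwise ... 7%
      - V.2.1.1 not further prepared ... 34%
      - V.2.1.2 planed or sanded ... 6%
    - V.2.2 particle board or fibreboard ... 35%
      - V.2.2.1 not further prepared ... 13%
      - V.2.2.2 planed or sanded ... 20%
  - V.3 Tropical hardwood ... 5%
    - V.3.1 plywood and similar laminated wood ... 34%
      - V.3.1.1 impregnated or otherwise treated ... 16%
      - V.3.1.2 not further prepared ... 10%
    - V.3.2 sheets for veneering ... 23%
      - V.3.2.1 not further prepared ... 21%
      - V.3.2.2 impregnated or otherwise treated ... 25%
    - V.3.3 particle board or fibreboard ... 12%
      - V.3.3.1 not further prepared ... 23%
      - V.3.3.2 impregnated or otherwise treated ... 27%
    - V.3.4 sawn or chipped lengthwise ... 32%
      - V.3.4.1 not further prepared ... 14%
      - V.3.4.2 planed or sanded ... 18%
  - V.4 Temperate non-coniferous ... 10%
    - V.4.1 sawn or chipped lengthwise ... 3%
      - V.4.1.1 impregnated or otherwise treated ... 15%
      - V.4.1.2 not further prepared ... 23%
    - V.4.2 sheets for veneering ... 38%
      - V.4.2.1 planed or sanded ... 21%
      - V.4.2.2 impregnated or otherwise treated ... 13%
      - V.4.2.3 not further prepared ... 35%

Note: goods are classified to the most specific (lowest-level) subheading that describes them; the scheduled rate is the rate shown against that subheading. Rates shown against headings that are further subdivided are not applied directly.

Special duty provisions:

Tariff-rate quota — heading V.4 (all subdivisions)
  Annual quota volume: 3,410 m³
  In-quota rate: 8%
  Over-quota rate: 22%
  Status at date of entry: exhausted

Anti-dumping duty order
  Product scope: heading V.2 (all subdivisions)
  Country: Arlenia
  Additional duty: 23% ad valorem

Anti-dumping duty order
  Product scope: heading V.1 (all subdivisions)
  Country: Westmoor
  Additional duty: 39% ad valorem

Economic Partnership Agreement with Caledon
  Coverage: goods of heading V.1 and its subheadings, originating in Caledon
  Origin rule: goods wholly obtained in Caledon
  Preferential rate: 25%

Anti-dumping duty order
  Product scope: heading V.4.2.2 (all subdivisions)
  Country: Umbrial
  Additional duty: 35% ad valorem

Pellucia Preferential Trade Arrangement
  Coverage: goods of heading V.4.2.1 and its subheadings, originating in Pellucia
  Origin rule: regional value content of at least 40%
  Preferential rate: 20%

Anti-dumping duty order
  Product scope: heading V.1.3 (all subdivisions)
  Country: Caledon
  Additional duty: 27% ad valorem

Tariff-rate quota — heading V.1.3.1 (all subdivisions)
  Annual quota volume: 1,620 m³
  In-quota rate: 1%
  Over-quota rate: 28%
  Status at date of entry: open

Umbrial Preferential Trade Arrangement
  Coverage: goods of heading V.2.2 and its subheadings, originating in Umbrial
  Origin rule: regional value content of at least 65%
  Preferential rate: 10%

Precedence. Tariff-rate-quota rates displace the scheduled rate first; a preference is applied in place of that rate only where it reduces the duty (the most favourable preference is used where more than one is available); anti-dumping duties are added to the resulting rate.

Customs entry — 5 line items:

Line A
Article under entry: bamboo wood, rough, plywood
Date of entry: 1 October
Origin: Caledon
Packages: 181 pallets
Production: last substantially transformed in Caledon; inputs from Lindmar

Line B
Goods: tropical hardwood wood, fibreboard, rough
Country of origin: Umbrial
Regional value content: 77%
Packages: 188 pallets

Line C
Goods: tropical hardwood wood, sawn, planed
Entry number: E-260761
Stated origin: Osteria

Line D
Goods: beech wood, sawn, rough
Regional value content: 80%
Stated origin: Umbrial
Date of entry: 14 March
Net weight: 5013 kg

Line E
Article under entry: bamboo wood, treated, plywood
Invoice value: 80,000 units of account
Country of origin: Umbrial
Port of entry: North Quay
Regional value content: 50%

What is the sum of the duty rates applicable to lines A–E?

104%

Line A: bamboo → V.1; plywood → V.1.3; rough → V.1.3.2. Scheduled 13%. Caledon agreement on V.1: not wholly obtained; anti-dumping (Caledon, V.1.3): +27%; total 13% + 27% = 40%. → 40%.
Line B: tropical hardwood → V.3; fibreboard → V.3.3; rough → V.3.3.1. Scheduled 23%. Umbrial agreement on V.2.2: V.3.3.1 not covered. → 23%.
Line C: tropical hardwood → V.3; sawn → V.3.4; planed → V.3.4.2. Scheduled 18%. No special measure applies. → 18%.
Line D: beech → V.4; sawn → V.4.1; rough → V.4.1.2. Scheduled 23%. quota on V.4 exhausted → over-quota 22%; Umbrial agreement on V.2.2: V.4.1.2 not covered. → 22%.
Line E: bamboo → V.1; plywood → V.1.3; treated → V.1.3.1. Scheduled 14%. quota on V.1.3.1 open → in-quota 1%; Umbrial agreement on V.2.2: V.1.3.1 not covered. → 1%.
Sum: 40% + 23% + 18% + 22% + 1% = 104%.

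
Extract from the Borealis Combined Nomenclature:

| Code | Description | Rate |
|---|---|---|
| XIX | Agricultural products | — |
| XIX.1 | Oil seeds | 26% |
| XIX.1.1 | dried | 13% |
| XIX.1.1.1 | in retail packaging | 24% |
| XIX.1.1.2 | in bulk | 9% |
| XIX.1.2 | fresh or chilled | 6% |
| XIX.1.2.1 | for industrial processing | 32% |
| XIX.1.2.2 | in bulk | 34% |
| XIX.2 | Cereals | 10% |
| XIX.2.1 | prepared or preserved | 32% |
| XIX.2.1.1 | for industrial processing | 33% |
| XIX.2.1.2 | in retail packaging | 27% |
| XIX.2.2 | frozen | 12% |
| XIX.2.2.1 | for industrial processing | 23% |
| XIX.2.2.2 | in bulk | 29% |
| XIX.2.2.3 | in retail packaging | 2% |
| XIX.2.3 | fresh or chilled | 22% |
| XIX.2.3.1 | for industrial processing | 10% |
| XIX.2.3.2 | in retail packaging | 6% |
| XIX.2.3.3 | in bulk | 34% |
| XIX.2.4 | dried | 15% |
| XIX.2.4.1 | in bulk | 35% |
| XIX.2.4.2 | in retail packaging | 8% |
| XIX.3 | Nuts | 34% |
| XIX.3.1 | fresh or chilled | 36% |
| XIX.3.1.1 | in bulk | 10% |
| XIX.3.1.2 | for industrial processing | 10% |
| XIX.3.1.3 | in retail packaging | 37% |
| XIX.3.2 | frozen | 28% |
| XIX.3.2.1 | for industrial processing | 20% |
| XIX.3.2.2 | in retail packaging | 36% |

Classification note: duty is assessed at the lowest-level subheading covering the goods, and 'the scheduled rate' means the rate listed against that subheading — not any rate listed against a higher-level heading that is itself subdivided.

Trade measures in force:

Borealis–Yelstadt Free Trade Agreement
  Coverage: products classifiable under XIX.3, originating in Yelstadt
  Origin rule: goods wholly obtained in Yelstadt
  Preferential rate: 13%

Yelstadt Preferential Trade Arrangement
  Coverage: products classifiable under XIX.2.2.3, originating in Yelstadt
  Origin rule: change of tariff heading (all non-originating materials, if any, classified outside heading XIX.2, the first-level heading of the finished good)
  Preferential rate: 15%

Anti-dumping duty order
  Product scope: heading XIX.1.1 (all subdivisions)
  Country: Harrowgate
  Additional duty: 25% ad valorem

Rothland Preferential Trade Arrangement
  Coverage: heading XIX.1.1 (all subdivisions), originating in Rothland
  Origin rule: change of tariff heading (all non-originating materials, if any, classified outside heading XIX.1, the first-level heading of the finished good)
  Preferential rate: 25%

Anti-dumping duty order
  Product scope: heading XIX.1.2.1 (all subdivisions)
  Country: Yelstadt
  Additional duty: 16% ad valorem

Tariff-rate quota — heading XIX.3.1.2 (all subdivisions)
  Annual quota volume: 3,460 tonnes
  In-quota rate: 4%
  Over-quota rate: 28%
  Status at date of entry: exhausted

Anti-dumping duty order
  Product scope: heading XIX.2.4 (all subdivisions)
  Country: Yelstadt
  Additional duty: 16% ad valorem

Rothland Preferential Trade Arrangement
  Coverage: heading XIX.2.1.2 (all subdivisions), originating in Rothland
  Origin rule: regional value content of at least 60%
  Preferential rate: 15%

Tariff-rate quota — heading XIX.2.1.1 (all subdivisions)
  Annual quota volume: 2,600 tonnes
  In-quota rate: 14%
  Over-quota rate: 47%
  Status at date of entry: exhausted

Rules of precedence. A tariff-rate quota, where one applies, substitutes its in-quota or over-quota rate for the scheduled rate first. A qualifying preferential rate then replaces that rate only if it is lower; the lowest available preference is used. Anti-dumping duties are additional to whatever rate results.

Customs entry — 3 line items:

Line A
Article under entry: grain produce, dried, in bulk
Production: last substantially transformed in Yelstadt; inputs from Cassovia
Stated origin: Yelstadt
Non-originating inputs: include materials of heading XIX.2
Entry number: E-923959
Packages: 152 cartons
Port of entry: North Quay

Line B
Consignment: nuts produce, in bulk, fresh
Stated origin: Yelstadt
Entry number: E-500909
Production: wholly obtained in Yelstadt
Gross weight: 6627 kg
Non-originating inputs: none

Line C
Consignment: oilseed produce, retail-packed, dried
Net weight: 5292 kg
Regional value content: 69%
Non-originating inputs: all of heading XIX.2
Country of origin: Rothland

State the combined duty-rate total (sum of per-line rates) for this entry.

85%

Line A: grain → XIX.2; dried → XIX.2.4; in bulk → XIX.2.4.1. Scheduled 35%. Yelstadt agreement on XIX.3: XIX.2.4.1 not covered; Yelstadt agreement on XIX.2.2.3: XIX.2.4.1 not covered; anti-dumping (Yelstadt, XIX.2.4): +16%; total 35% + 16% = 51%. → 51%.
Line B: nuts → XIX.3; fresh → XIX.3.1; in bulk → XIX.3.1.1. Scheduled 10%. Yelstadt agreement on XIX.3: wholly obtained → 13% available; Yelstadt agreement on XIX.2.2.3: XIX.3.1.1 not covered; preference 13% not lower than 10% → no reduction. → 10%.
Line C: oilseed → XIX.1; dried → XIX.1.1; retail-packed → XIX.1.1.1. Scheduled 24%. Rothland agreement on XIX.1.1: CTH met → 25% available; Rothland agreement on XIX.2.1.2: XIX.1.1.1 not covered; preference 25% not lower than 24% → no reduction. → 24%.
Sum: 51% + 10% + 24% = 85%.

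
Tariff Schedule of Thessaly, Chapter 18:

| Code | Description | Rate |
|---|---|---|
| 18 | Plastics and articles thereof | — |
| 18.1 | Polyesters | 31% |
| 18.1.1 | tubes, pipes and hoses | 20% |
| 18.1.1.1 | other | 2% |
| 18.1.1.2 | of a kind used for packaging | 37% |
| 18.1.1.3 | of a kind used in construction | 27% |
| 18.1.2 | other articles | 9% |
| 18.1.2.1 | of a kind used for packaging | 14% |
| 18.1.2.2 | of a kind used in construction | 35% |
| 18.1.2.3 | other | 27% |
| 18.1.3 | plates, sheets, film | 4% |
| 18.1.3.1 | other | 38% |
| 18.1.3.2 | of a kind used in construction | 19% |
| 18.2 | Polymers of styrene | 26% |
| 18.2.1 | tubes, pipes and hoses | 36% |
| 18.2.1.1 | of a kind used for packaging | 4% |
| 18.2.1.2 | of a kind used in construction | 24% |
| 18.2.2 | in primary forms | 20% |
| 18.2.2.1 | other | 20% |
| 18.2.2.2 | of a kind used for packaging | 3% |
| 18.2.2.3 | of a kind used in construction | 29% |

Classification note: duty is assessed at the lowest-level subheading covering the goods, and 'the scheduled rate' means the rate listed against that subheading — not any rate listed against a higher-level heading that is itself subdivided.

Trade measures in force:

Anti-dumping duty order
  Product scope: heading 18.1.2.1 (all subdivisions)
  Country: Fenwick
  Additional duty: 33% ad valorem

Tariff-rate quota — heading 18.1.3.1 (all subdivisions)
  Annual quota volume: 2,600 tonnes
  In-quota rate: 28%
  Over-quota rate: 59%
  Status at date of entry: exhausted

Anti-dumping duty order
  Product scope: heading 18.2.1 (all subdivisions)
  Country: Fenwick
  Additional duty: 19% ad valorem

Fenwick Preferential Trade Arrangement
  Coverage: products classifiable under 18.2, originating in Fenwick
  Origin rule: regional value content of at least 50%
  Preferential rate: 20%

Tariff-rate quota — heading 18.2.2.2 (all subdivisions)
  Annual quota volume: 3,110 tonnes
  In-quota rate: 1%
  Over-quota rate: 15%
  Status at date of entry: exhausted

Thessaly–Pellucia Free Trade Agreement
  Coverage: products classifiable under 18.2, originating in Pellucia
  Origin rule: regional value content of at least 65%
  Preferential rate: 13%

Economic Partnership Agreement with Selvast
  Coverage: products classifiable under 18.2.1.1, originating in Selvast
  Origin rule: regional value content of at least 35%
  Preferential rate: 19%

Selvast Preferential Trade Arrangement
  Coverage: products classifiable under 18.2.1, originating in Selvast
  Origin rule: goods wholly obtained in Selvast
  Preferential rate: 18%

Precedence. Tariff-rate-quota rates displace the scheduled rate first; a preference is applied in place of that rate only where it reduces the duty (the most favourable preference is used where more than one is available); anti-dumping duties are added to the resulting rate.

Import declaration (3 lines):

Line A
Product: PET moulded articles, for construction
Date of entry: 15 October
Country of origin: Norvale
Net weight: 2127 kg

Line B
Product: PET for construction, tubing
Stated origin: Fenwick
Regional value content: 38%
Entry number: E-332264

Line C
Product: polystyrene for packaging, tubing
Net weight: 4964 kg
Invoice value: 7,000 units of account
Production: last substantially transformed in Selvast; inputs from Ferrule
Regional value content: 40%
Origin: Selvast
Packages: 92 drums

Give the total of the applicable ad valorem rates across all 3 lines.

66%

Line A: PET → 18.1; moulded articles → 18.1.2; for construction → 18.1.2.2. Scheduled 35%. No special measure applies. → 35%.
Line B: PET → 18.1; tubing → 18.1.1; for construction → 18.1.1.3. Scheduled 27%. Fenwick agreement on 18.2: 18.1.1.3 not covered. → 27%.
Line C: polystyrene → 18.2; tubing → 18.2.1; for packaging → 18.2.1.1. Scheduled 4%. Selvast agreement on 18.2.1.1: RVC ≥ 35% → 19% available; Selvast agreement on 18.2.1: not wholly obtained; preference 19% not lower than 4% → no reduction. → 4%.
Sum: 35% + 27% + 4% = 66%.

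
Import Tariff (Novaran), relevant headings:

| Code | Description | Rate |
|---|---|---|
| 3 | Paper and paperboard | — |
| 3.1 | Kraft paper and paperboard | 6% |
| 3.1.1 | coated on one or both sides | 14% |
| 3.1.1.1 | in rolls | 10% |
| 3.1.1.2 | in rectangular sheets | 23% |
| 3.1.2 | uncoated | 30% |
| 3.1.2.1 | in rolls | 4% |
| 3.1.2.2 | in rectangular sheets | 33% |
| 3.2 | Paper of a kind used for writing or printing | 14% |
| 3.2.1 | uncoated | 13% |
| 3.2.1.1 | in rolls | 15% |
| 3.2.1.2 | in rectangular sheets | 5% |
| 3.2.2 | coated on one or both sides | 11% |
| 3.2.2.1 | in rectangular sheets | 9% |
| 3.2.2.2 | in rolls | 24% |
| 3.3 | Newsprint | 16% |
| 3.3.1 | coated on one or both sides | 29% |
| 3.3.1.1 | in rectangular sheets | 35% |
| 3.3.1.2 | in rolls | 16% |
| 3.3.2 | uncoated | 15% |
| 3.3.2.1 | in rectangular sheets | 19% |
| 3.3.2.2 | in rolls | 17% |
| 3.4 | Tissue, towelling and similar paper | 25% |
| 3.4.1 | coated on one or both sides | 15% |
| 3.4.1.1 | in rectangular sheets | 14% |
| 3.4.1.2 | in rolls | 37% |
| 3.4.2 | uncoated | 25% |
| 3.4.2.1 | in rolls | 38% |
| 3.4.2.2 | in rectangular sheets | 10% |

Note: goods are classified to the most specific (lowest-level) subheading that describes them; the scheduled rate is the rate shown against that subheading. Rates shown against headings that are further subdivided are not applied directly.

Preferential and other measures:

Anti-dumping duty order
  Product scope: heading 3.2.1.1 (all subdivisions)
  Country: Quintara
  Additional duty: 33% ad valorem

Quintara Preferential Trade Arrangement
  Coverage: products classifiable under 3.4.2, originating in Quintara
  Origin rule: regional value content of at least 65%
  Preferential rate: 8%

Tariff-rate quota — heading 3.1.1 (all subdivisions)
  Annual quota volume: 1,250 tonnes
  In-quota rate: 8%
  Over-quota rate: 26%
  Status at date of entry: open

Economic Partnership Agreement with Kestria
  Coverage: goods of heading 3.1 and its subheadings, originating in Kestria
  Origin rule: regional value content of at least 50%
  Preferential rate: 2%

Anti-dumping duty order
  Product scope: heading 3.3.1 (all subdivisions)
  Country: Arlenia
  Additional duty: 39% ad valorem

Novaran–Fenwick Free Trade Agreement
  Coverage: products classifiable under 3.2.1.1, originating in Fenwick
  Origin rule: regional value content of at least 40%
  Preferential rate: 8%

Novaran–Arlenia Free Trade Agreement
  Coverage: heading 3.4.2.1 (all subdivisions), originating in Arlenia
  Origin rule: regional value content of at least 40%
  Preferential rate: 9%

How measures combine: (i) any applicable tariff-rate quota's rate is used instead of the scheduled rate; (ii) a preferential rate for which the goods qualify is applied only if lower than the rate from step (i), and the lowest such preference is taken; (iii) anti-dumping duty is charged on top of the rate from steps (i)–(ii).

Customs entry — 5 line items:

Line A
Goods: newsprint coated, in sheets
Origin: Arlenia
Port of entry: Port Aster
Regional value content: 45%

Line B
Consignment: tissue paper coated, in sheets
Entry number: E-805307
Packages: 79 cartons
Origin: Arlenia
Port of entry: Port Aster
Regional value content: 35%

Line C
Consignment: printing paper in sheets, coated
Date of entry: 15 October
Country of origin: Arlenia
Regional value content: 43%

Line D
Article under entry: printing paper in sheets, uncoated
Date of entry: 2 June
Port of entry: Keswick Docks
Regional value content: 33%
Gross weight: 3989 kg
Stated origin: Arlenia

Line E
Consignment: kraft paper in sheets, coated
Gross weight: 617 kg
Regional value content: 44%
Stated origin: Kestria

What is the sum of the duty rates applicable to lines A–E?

Line A: newsprint → 3.3; coated → 3.3.1; in sheets → 3.3.1.1. Scheduled 35%. Arlenia agreement on 3.4.2.1: 3.3.1.1 not covered; anti-dumping (Arlenia, 3.3.1): +39%; total 35% + 39% = 74%. → 74%.
Line B: tissue paper → 3.4; coated → 3.4.1; in sheets → 3.4.1.1. Scheduled 14%. Arlenia agreement on 3.4.2.1: 3.4.1.1 not covered. → 14%.
Line C: printing paper → 3.2; coated → 3.2.2; in sheets → 3.2.2.1. Scheduled 9%. Arlenia agreement on 3.4.2.1: 3.2.2.1 not covered. → 9%.
Line D: printing paper → 3.2; uncoated → 3.2.1; in sheets → 3.2.1.2. Scheduled 5%. Arlenia agreement on 3.4.2.1: 3.2.1.2 not covered. → 5%.
Line E: kraft paper → 3.1; coated → 3.1.1; in sheets → 3.1.1.2. Scheduled 23%. quota on 3.1.1 open → in-quota 8%; Kestria agreement on 3.1: RVC < 50%. → 8%.
Sum: 74% + 14% + 9% + 5% + 8% = 110%.

110%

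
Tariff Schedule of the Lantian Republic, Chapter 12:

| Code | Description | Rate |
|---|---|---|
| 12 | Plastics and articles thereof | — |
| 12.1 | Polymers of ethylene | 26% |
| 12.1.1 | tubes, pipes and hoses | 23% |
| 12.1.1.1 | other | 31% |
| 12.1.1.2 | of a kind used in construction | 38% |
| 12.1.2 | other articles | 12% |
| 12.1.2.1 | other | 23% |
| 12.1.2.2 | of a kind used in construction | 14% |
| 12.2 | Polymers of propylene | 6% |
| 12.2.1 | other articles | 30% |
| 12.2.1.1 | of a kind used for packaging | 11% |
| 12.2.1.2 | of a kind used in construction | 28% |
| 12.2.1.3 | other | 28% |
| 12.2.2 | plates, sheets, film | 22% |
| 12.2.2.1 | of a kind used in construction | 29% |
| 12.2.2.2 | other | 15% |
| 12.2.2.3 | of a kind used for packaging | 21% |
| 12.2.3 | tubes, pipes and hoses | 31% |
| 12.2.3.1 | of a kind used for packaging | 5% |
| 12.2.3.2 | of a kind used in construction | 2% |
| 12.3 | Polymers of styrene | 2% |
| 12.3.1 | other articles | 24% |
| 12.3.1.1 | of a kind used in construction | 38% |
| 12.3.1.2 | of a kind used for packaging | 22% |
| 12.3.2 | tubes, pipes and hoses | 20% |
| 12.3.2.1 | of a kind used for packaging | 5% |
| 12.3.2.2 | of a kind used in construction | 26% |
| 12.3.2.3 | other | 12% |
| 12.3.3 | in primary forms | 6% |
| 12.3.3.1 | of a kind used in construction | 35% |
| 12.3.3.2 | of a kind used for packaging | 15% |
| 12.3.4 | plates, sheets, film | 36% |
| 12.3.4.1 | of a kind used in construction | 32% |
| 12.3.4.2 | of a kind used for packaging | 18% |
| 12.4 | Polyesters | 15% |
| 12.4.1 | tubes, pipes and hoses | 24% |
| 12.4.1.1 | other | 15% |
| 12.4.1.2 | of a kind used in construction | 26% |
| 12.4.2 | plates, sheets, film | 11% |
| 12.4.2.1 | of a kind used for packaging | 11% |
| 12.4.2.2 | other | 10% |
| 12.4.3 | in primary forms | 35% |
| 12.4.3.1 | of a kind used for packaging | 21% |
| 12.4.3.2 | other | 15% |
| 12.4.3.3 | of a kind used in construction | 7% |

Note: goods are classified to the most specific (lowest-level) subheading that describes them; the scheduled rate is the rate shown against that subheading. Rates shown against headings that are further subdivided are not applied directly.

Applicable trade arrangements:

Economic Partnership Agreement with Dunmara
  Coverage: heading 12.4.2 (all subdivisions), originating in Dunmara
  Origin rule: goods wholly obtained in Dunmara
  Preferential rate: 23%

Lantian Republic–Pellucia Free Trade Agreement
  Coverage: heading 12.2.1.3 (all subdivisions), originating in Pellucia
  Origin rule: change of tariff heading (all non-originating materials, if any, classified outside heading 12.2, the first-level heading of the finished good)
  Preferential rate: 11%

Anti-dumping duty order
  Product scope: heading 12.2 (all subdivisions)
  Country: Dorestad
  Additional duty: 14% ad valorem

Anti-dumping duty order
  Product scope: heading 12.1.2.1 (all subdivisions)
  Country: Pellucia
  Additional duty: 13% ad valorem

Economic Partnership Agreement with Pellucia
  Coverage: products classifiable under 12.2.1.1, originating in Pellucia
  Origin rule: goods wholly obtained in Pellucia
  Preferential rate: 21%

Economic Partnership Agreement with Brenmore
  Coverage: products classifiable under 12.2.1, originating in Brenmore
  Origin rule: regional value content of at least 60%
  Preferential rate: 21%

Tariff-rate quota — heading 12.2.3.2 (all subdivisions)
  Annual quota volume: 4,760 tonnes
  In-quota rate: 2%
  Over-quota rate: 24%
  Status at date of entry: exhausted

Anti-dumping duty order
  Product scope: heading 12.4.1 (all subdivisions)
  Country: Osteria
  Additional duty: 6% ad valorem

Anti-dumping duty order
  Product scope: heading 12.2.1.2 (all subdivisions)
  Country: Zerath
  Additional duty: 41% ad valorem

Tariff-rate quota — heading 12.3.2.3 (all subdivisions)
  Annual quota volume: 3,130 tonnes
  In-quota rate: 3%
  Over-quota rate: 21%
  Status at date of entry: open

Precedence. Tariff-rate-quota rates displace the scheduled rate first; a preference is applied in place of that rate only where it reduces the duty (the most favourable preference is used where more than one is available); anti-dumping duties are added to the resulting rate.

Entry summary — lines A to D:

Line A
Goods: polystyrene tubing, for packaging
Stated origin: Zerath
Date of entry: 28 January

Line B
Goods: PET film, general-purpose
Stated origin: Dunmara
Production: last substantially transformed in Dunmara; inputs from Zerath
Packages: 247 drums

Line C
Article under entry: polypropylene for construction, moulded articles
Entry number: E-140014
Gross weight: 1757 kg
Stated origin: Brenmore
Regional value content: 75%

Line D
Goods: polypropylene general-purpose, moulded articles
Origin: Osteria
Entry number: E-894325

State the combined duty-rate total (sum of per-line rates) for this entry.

64%

Line A: polystyrene → 12.3; tubing → 12.3.2; for packaging → 12.3.2.1. Scheduled 5%. No special measure applies. → 5%.
Line B: PET → 12.4; film → 12.4.2; general-purpose → 12.4.2.2. Scheduled 10%. Dunmara agreement on 12.4.2: not wholly obtained. → 10%.
Line C: polypropylene → 12.2; moulded articles → 12.2.1; for construction → 12.2.1.2. Scheduled 28%. Brenmore agreement on 12.2.1: RVC ≥ 60% → 21% available; preferential 21%. → 21%.
Line D: polypropylene → 12.2; moulded articles → 12.2.1; general-purpose → 12.2.1.3. Scheduled 28%. No special measure applies. → 28%.
Sum: 5% + 10% + 21% + 28% = 64%.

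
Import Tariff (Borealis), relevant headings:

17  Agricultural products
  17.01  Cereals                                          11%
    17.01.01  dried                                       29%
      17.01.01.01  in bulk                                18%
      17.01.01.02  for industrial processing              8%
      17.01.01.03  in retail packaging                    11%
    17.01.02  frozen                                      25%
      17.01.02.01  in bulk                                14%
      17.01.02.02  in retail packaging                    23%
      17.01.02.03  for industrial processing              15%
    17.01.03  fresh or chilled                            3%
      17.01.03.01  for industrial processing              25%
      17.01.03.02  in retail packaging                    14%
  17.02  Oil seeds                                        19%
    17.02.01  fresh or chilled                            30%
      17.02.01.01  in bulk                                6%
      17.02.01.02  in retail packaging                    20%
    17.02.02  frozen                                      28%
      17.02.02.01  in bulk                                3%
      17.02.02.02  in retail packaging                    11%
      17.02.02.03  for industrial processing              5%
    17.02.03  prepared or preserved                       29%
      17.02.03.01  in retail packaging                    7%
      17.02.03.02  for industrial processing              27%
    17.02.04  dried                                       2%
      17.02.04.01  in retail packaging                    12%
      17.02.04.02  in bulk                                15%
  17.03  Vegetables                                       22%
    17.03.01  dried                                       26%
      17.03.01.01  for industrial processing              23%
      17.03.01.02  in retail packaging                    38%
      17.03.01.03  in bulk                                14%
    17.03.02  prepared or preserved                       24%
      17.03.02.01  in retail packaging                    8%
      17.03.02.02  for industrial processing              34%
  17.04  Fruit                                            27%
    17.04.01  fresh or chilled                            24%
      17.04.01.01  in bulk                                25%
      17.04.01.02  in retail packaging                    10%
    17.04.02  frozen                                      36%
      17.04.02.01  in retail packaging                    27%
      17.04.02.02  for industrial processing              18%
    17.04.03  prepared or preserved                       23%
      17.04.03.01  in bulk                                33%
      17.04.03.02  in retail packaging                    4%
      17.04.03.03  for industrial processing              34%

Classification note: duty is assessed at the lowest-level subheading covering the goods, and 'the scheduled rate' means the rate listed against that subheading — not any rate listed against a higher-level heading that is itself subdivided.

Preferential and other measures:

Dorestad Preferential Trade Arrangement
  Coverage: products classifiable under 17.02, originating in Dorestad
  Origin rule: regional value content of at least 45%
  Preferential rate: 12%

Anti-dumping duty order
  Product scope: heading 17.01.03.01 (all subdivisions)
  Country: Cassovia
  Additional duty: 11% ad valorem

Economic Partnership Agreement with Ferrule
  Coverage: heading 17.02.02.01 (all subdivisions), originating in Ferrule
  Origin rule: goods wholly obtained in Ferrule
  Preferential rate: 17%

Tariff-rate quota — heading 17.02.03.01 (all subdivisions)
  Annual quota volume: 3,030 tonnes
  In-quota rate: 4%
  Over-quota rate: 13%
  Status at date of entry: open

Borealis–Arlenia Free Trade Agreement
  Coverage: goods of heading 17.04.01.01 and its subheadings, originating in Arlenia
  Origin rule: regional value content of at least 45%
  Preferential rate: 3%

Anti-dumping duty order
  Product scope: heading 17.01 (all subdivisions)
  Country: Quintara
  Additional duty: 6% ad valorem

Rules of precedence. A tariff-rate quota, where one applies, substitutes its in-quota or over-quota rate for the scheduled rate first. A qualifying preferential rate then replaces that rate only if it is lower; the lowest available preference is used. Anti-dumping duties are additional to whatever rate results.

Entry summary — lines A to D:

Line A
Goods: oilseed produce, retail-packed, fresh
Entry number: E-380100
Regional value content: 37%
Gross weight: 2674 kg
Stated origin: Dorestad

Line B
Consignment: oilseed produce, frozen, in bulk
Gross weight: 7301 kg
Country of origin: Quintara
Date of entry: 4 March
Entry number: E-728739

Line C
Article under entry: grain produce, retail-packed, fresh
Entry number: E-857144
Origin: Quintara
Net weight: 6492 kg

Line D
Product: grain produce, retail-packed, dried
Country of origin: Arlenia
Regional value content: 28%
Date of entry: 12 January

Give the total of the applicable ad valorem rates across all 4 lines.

54%

Line A: oilseed → 17.02; fresh → 17.02.01; retail-packed → 17.02.01.02. Scheduled 20%. Dorestad agreement on 17.02: RVC < 45%. → 20%.
Line B: oilseed → 17.02; frozen → 17.02.02; in bulk → 17.02.02.01. Scheduled 3%. No special measure applies. → 3%.
Line C: grain → 17.01; fresh → 17.01.03; retail-packed → 17.01.03.02. Scheduled 14%. anti-dumping (Quintara, 17.01): +6%; total 14% + 6% = 20%. → 20%.
Line D: grain → 17.01; dried → 17.01.01; retail-packed → 17.01.01.03. Scheduled 11%. Arlenia agreement on 17.04.01.01: 17.01.01.03 not covered. → 11%.
Sum: 20% + 3% + 20% + 11% = 54%.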